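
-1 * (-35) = 35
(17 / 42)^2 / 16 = 289 / 28224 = 0.01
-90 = -90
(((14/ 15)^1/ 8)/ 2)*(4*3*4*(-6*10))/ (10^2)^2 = -21/ 1250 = -0.02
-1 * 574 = -574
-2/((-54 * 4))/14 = 1/1512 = 0.00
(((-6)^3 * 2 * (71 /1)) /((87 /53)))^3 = -159107309262286848 /24389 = -6523732390105.66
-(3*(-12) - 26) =62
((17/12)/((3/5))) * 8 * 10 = 1700/9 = 188.89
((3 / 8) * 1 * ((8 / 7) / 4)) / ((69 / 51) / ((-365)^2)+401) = 0.00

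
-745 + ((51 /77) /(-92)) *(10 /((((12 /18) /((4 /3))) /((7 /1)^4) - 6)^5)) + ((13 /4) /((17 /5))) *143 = -207751996234848900033662363675 /341523896023700467978337404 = -608.31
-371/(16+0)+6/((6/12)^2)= 13/16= 0.81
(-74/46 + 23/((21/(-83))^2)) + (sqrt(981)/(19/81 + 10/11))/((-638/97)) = 3627964/10143 - 23571 * sqrt(109)/59102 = 353.52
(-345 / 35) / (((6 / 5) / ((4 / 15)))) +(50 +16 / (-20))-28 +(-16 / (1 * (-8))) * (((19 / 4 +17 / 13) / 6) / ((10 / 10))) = 114817 / 5460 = 21.03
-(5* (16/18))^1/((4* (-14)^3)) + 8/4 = 24701/12348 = 2.00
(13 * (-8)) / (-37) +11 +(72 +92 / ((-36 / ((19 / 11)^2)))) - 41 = 1498351 / 40293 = 37.19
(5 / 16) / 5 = 1 / 16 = 0.06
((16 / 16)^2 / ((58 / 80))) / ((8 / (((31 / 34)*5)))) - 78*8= -614489 / 986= -623.21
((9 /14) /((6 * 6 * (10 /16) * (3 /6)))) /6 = 1 /105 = 0.01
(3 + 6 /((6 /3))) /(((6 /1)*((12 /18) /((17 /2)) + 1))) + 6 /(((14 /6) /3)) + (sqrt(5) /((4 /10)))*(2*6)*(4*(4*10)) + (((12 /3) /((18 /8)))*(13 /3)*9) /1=90061 /1155 + 4800*sqrt(5)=10811.10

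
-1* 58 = -58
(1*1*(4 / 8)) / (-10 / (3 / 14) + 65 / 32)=-48 / 4285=-0.01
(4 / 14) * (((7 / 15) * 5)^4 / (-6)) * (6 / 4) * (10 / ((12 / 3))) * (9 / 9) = -1715 / 324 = -5.29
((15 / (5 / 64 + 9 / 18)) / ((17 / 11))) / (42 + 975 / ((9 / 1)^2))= 0.31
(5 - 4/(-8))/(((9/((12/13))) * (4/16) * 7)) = 88/273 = 0.32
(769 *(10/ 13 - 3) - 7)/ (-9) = 2488/ 13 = 191.38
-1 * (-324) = 324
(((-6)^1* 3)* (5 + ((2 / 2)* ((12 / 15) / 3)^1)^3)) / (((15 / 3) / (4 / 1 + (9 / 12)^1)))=-321841 / 3750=-85.82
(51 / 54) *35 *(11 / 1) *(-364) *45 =-5955950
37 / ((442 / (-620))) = -11470 / 221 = -51.90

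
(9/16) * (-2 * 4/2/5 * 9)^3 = -26244/125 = -209.95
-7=-7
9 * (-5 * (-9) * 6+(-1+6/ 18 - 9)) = 2343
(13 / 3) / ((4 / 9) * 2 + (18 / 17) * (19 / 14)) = 4641 / 2491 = 1.86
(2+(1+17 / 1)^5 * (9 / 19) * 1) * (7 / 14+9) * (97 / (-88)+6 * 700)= 3141911721725 / 88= 35703542292.33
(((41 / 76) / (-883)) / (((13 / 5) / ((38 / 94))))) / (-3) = 205 / 6474156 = 0.00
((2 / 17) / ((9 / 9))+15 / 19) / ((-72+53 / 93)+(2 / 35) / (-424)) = -202187580 / 15921042419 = -0.01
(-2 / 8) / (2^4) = -1 / 64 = -0.02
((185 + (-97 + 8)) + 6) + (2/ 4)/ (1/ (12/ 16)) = 819/ 8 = 102.38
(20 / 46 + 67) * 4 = 269.74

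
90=90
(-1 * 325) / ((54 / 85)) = -511.57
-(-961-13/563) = 541056/563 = 961.02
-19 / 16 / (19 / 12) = -3 / 4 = -0.75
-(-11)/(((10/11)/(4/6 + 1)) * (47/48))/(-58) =-484/1363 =-0.36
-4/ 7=-0.57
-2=-2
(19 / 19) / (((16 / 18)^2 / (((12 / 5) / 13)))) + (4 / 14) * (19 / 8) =6641 / 7280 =0.91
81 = 81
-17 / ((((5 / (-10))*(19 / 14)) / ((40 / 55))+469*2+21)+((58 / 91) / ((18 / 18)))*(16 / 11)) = -544544 / 30718497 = -0.02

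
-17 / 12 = -1.42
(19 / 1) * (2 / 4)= 19 / 2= 9.50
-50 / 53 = -0.94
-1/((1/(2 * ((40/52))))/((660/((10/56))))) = -73920/13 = -5686.15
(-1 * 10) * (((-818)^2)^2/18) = -2238634636880/9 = -248737181875.56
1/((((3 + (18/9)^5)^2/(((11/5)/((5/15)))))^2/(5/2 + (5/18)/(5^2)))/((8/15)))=109384/2813671875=0.00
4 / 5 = 0.80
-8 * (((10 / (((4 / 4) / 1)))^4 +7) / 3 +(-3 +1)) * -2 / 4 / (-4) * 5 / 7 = -50005 / 21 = -2381.19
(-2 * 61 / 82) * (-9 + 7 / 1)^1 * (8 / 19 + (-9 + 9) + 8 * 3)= 56608 / 779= 72.67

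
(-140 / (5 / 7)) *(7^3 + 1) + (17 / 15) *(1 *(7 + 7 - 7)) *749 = -922229 / 15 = -61481.93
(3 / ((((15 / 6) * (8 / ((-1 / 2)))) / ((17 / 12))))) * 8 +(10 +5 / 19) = 3577 / 380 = 9.41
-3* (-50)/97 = 150/97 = 1.55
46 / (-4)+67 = 111 / 2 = 55.50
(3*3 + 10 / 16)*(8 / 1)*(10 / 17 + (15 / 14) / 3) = 72.79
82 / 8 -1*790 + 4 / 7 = -21817 / 28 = -779.18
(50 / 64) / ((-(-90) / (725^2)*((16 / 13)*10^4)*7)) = 54665 / 1032192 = 0.05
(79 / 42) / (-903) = -79 / 37926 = -0.00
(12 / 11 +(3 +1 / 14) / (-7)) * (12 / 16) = 2109 / 4312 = 0.49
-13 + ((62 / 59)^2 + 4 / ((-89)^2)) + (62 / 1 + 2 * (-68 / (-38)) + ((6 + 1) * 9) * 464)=15342389550119 / 523887019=29285.68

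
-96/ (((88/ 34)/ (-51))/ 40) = 832320/ 11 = 75665.45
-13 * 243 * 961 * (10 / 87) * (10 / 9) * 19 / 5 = -42726060 / 29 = -1473312.41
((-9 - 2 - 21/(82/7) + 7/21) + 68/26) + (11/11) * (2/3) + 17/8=-7.05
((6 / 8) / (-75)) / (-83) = 1 / 8300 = 0.00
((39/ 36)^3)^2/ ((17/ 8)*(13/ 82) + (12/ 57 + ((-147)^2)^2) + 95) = 3760084211/ 1086161392601042688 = 0.00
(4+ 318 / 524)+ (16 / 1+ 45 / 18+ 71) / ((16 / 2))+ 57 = 152577 / 2096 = 72.79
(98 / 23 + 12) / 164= 187 / 1886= 0.10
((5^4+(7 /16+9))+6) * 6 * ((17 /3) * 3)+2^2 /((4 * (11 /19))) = 5748719 /88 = 65326.35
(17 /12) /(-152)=-17 /1824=-0.01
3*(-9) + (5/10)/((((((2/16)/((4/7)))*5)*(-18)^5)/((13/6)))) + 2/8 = -165853882/6200145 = -26.75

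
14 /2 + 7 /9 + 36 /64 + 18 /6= 1633 /144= 11.34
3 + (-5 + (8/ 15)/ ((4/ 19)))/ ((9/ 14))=-113/ 135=-0.84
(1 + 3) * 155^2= 96100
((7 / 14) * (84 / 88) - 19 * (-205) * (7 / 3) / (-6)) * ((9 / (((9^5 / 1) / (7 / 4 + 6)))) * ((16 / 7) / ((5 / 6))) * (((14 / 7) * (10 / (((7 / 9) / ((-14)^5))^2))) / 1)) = -125409153760894976 / 2673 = -46917004773997.37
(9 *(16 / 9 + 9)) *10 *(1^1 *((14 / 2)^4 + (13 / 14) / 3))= 48914675 / 21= 2329270.24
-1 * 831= -831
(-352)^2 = 123904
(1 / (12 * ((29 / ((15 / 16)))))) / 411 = 5 / 762816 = 0.00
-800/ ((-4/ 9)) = 1800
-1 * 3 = -3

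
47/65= 0.72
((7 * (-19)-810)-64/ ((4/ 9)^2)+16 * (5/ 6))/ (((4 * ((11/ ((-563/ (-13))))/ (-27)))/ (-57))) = -1086248259/ 572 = -1899035.42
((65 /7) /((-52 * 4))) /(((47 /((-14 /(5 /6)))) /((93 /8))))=279 /1504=0.19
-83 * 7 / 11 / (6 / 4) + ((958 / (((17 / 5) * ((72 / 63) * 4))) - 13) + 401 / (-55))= 275249 / 44880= 6.13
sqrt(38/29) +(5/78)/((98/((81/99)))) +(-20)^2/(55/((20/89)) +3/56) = sqrt(1102)/29 +628032835/384235852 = 2.78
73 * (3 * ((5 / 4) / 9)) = 365 / 12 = 30.42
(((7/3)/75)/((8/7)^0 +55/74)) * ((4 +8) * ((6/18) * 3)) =2072/9675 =0.21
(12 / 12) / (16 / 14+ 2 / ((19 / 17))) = 133 / 390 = 0.34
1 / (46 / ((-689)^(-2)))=1 / 21837166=0.00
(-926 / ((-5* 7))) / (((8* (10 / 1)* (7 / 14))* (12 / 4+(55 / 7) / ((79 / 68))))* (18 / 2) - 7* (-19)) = 0.01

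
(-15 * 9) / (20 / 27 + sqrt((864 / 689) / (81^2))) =-12557025 / 68876 + 3645 * sqrt(4134) / 68876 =-178.91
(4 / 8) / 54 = 1 / 108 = 0.01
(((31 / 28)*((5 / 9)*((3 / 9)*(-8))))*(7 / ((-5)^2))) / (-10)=31 / 675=0.05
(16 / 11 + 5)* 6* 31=13206 / 11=1200.55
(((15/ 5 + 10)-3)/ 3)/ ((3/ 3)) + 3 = 19/ 3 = 6.33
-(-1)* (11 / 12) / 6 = 11 / 72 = 0.15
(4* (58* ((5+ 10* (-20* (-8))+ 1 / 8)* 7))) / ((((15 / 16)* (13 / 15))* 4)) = 10426892 / 13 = 802068.62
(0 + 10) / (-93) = -10 / 93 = -0.11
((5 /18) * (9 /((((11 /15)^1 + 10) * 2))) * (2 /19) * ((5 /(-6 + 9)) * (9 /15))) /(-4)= -75 /24472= -0.00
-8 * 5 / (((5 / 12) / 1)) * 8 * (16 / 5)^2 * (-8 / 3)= 524288 / 25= 20971.52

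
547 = 547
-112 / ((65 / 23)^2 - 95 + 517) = -59248 / 227463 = -0.26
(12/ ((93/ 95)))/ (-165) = -76/ 1023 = -0.07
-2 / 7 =-0.29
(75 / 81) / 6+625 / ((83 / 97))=9823325 / 13446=730.58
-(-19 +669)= -650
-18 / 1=-18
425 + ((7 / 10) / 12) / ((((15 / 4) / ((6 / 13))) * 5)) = 2071882 / 4875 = 425.00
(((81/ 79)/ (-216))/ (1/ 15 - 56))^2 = 2025/ 281162941504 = 0.00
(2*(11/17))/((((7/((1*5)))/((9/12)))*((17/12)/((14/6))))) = 330/289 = 1.14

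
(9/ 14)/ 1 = 9/ 14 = 0.64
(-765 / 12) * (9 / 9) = -255 / 4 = -63.75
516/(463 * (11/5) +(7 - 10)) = 0.51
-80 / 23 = -3.48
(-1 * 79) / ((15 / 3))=-79 / 5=-15.80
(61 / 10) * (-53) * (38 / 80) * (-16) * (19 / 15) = 1167113 / 375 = 3112.30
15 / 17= 0.88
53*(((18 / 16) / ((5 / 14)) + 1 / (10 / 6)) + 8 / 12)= 2809 / 12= 234.08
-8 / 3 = -2.67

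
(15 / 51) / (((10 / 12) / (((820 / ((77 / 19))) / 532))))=1230 / 9163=0.13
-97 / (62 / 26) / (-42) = 1261 / 1302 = 0.97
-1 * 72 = -72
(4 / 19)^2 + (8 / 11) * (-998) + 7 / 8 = -23028587 / 31768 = -724.90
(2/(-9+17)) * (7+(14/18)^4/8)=369817/209952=1.76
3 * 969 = 2907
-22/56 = -11/28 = -0.39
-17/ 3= -5.67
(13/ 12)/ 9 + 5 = 553/ 108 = 5.12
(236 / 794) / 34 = 59 / 6749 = 0.01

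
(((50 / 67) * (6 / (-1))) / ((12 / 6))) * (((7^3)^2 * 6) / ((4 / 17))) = -450007425 / 67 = -6716528.73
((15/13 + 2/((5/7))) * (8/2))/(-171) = -1028/11115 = -0.09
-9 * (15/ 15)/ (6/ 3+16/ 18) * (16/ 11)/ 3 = -216/ 143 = -1.51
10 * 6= 60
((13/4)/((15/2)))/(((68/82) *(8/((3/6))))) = 533/16320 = 0.03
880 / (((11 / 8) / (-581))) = -371840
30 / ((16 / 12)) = 45 / 2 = 22.50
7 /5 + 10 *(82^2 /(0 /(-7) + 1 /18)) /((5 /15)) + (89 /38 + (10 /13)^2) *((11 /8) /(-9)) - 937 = 8392324974593 /2311920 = 3630023.95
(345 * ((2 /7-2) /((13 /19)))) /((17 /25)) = -1271.17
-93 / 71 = -1.31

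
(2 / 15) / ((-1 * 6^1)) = -1 / 45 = -0.02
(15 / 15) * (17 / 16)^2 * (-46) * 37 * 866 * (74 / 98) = -3940188719 / 3136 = -1256437.73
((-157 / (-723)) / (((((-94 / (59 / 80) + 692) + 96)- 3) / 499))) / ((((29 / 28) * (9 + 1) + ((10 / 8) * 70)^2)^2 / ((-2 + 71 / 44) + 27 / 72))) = -452979226 / 14217695876127112875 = -0.00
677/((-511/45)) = -59.62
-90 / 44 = -45 / 22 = -2.05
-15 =-15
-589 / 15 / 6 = -589 / 90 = -6.54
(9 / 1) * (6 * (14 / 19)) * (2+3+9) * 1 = 10584 / 19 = 557.05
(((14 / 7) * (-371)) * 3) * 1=-2226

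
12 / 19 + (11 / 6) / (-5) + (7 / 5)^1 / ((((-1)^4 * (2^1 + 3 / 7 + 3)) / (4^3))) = 16.77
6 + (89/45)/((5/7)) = 1973/225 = 8.77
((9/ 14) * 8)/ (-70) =-0.07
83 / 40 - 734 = -29277 / 40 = -731.92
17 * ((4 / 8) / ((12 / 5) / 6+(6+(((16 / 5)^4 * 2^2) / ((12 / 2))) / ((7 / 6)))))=74375 / 580288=0.13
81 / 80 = 1.01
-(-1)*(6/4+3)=9/2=4.50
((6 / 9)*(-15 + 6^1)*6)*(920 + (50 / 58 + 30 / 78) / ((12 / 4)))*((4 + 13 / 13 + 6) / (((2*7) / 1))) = -68705340 / 2639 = -26034.61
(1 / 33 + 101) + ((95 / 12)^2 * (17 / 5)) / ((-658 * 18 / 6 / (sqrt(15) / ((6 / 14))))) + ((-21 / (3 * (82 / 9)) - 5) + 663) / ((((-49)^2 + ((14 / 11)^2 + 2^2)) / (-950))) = -20804025427 / 131331651 - 30685 * sqrt(15) / 121824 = -159.38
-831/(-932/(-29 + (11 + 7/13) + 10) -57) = -80607/6587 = -12.24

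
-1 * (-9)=9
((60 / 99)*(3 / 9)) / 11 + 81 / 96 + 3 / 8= 43111 / 34848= 1.24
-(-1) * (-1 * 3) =-3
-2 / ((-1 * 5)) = 2 / 5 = 0.40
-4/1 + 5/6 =-19/6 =-3.17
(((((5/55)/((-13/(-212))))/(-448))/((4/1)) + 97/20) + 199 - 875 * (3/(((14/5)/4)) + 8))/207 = -3378143033/66306240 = -50.95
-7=-7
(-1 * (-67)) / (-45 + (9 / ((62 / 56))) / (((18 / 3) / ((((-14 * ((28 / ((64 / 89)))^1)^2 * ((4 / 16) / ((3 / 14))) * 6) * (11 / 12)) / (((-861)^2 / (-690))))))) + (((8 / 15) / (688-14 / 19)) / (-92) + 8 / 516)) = 43286094065466240 / 81900116528776999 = 0.53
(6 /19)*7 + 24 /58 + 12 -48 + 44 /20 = -85889 /2755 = -31.18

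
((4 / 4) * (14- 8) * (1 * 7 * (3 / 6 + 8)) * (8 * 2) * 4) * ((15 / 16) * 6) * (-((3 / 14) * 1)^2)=-41310 / 7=-5901.43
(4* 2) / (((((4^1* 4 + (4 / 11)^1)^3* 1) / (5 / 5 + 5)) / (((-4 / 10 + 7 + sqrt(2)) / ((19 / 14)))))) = 9317* sqrt(2) / 1154250 + 102487 / 1923750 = 0.06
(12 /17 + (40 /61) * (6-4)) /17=2092 /17629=0.12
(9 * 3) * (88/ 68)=594/ 17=34.94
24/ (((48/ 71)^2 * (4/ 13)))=65533/ 384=170.66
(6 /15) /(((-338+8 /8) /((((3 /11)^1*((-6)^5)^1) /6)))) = 0.42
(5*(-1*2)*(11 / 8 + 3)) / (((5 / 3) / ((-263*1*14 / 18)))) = 64435 / 12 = 5369.58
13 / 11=1.18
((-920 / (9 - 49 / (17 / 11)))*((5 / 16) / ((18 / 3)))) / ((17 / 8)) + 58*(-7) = -234499 / 579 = -405.01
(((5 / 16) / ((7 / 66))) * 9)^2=2205225 / 3136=703.20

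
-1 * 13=-13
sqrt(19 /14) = sqrt(266) /14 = 1.16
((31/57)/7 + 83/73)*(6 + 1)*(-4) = -141520/4161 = -34.01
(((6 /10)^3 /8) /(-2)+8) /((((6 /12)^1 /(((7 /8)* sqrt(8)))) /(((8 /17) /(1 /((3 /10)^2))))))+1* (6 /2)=1006299* sqrt(2) /850000+3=4.67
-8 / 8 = -1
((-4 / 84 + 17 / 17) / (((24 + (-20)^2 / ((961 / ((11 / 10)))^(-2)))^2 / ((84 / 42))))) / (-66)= -6655 / 21492857522713612663152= -0.00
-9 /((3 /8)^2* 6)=-32 /3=-10.67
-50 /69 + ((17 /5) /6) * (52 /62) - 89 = -318174 /3565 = -89.25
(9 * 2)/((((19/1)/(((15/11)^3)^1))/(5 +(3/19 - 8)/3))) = 2754000/480491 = 5.73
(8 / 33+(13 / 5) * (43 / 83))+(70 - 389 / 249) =319674 / 4565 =70.03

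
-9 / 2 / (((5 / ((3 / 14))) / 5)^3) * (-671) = 29.71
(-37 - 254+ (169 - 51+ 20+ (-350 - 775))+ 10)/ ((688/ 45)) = -14265/ 172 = -82.94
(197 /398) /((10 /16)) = 788 /995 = 0.79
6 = 6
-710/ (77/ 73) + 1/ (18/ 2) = -466393/ 693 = -673.01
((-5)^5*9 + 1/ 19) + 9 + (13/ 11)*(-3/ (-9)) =-17628452/ 627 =-28115.55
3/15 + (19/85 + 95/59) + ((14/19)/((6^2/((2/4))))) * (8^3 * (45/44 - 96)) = -1558445707/3144405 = -495.62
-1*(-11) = 11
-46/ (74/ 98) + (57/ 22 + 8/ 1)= -40967/ 814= -50.33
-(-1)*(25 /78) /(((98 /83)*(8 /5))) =0.17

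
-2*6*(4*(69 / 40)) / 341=-414 / 1705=-0.24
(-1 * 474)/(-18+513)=-158/165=-0.96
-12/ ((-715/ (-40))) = -96/ 143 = -0.67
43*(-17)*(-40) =29240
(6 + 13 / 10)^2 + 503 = 55629 / 100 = 556.29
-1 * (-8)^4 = -4096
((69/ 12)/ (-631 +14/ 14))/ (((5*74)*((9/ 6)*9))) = -23/ 12587400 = -0.00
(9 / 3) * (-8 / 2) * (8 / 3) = -32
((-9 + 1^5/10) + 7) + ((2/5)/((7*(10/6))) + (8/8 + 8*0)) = -303/350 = -0.87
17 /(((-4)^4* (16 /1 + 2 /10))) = 85 /20736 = 0.00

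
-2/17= -0.12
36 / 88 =9 / 22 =0.41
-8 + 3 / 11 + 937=10222 / 11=929.27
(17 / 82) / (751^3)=0.00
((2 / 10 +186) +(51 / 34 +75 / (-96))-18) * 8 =27027 / 20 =1351.35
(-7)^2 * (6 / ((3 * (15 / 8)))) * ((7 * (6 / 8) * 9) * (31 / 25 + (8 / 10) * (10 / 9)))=657188 / 125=5257.50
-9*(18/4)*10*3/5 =-243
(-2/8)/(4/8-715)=0.00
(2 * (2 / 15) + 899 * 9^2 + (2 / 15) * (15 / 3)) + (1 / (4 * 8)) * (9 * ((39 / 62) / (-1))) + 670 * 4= 2246872751 / 29760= 75499.76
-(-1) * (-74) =-74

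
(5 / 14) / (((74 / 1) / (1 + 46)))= 235 / 1036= 0.23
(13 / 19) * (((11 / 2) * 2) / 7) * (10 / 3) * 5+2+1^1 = 8347 / 399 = 20.92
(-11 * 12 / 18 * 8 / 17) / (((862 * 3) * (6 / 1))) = -44 / 197829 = -0.00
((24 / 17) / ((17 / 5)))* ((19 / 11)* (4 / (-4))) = -2280 / 3179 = -0.72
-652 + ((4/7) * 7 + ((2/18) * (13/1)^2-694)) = -11909/9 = -1323.22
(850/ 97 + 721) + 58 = 76413/ 97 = 787.76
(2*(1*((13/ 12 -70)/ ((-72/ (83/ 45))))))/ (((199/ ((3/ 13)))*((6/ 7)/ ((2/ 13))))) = 480487/ 653786640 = 0.00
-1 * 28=-28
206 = 206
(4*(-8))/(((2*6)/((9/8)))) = -3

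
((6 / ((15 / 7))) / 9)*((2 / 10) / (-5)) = -14 / 1125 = -0.01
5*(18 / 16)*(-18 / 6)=-135 / 8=-16.88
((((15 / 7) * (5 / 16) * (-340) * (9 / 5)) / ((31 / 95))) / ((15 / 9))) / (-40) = 18.84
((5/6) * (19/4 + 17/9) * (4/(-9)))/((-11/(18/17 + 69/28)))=0.79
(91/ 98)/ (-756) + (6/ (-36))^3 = -31/ 5292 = -0.01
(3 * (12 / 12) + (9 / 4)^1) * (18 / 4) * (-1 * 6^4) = -30618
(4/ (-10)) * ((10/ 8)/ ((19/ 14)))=-7/ 19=-0.37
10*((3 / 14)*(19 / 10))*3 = 171 / 14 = 12.21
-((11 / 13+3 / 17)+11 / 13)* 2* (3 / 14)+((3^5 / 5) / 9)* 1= 4.60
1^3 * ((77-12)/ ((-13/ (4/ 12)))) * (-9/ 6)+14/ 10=39/ 10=3.90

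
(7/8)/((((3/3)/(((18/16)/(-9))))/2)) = -0.22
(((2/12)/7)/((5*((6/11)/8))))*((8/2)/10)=44/1575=0.03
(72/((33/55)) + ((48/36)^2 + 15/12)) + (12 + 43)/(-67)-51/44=802910/6633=121.05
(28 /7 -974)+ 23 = -947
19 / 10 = 1.90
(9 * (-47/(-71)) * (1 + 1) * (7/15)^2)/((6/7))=16121/5325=3.03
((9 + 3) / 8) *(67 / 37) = 201 / 74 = 2.72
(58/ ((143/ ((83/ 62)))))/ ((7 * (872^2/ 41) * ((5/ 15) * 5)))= 296061/ 117977379520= 0.00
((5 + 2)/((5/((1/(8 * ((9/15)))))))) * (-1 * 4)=-7/6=-1.17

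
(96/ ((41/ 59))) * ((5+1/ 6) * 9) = 263376/ 41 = 6423.80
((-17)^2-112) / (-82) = -177 / 82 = -2.16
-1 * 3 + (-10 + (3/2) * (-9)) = -53/2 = -26.50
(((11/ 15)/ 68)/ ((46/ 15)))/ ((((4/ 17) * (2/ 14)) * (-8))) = -77/ 5888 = -0.01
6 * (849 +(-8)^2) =5478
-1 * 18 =-18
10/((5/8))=16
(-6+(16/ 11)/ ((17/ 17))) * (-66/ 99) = 100/ 33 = 3.03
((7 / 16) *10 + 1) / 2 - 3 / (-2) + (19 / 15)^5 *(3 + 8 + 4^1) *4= 161862211 / 810000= 199.83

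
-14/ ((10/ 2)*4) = -7/ 10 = -0.70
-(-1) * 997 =997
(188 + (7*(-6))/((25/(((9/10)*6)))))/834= 11183/52125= 0.21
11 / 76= 0.14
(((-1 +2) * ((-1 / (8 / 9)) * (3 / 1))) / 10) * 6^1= -81 / 40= -2.02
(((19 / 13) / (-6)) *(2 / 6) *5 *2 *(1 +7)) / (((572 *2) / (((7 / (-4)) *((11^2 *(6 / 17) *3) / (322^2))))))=1045 / 85109752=0.00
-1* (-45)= 45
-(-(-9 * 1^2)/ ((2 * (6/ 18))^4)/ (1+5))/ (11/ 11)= -243/ 32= -7.59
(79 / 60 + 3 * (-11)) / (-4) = 1901 / 240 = 7.92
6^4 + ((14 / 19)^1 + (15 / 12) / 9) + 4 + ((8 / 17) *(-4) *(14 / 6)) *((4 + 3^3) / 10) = 74841299 / 58140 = 1287.26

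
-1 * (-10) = 10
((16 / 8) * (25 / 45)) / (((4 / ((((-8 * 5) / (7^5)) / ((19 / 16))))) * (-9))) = 1600 / 25865973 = 0.00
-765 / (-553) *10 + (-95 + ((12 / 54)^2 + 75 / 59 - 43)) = -324655273 / 2642787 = -122.85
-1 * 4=-4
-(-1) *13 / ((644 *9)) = 13 / 5796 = 0.00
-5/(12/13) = -65/12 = -5.42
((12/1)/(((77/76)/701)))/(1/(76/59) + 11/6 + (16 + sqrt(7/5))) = 3092364930240/6903154489 -33233995008*sqrt(35)/6903154489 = 419.48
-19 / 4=-4.75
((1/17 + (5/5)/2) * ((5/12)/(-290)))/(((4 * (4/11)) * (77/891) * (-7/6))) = 0.01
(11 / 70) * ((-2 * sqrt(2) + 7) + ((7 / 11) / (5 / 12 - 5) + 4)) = 6571 / 3850 - 11 * sqrt(2) / 35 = 1.26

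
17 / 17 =1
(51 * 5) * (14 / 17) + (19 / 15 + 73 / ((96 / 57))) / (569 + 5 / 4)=57502613 / 273720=210.08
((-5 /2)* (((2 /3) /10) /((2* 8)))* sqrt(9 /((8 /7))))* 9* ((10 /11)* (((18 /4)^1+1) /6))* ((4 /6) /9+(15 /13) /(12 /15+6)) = -14545* sqrt(14) /1018368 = -0.05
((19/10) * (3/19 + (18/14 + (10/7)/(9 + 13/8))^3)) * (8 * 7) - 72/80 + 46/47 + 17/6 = 55069607333/169719585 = 324.47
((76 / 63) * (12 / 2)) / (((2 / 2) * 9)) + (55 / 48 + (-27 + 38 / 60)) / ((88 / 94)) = -17387893 / 665280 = -26.14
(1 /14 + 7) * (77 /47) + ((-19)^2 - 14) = 33707 /94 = 358.59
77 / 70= 11 / 10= 1.10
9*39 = 351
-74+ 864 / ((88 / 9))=158 / 11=14.36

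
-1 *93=-93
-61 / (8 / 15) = -114.38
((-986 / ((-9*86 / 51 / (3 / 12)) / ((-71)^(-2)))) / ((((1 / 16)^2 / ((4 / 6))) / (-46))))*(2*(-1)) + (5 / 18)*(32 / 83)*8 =51.45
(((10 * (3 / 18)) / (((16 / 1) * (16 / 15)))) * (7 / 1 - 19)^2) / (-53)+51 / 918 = -1601 / 7632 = -0.21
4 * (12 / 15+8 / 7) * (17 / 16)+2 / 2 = 324 / 35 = 9.26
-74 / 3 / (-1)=74 / 3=24.67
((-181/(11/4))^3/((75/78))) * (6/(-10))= 29601267072/166375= 177918.96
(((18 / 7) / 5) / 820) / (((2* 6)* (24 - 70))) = -3 / 2640400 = -0.00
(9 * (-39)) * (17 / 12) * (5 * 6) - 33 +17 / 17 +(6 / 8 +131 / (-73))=-14950.54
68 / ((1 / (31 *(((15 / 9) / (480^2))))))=527 / 34560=0.02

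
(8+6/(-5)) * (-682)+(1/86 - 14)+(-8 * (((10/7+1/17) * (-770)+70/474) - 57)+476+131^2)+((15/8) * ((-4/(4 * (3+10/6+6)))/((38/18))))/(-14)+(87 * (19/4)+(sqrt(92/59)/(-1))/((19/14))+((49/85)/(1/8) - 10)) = 1357320652420951/58987138560 - 28 * sqrt(1357)/1121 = 23009.53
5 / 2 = 2.50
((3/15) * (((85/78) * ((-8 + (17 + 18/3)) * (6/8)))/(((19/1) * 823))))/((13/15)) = 3825/21141224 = 0.00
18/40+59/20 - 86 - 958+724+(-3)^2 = -307.60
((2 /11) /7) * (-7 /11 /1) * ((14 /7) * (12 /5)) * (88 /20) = -0.35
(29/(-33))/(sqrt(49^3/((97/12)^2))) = -2813/135828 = -0.02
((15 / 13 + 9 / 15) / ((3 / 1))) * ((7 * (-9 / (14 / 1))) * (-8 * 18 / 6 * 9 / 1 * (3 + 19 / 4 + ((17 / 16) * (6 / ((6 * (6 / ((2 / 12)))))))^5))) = 9336147874128899 / 2119969013760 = 4403.91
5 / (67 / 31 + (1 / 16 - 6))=-2480 / 1873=-1.32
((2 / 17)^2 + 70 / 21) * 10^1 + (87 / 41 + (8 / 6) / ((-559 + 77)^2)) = 73486939018 / 2064605307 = 35.59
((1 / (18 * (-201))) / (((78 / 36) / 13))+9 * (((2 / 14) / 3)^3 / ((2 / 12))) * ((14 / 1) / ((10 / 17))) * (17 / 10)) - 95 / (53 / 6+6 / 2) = -408758768 / 52445925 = -7.79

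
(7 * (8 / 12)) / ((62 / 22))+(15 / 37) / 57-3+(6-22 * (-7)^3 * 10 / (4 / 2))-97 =2460712771 / 65379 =37637.66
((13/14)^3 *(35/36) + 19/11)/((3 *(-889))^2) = 388963/1104147985248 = 0.00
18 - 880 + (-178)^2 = 30822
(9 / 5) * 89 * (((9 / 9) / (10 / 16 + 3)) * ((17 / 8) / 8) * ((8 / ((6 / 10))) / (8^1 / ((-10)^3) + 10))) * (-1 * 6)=-3404250 / 36221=-93.99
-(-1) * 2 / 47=2 / 47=0.04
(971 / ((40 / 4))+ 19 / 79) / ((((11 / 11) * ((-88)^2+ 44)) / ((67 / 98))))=0.01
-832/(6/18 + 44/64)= -39936/49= -815.02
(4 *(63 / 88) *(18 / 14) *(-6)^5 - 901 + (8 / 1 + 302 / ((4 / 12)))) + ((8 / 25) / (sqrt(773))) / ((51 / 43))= -28616.81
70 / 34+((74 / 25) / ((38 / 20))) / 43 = 145491 / 69445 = 2.10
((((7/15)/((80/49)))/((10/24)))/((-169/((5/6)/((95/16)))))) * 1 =-686/1204125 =-0.00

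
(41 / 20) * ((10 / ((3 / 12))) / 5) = 82 / 5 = 16.40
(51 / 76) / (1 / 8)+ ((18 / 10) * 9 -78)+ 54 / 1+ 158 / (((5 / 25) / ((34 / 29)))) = 2545001 / 2755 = 923.78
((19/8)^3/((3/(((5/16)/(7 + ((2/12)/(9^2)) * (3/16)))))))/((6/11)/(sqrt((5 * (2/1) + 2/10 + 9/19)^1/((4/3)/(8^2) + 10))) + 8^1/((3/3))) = 5110677/204207268 - 35739 * sqrt(91390)/6534632576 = 0.02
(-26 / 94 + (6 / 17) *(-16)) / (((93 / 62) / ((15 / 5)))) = -9466 / 799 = -11.85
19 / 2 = 9.50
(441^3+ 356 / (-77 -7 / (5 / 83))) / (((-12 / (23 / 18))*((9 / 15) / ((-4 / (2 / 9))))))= 207125177765 / 756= 273975102.86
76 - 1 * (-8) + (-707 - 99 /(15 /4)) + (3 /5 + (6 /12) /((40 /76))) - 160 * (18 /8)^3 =-49407 /20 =-2470.35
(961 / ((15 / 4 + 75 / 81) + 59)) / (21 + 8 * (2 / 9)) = 934092 / 1409785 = 0.66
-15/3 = -5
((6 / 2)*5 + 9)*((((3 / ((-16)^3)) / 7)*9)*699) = -56619 / 3584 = -15.80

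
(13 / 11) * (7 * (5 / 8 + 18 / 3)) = 4823 / 88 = 54.81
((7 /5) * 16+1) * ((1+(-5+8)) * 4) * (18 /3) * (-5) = -11232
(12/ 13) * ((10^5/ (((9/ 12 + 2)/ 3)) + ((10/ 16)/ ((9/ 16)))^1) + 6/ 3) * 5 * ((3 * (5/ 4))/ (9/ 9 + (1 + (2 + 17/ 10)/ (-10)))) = 27000770000/ 23309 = 1158383.89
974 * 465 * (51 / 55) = 4619682 / 11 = 419971.09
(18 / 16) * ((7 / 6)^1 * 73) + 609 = 704.81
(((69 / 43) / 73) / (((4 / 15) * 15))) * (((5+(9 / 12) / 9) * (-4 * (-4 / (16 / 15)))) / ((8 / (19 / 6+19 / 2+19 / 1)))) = 666425 / 401792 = 1.66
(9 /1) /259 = 9 /259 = 0.03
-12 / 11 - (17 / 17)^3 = -23 / 11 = -2.09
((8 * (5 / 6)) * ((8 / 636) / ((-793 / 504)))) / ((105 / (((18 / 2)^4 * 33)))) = -4618944 / 42029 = -109.90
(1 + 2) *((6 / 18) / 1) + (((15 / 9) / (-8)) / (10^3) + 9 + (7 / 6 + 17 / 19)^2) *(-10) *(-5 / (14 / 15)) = 344857769 / 485184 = 710.78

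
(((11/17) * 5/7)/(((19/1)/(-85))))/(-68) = 275/9044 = 0.03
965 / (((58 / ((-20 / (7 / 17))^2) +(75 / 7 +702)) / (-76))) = -29673364000 / 288374147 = -102.90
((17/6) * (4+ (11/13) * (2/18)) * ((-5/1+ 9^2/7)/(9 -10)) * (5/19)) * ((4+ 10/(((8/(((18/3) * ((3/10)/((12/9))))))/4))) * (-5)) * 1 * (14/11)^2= 1409349725/806949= 1746.52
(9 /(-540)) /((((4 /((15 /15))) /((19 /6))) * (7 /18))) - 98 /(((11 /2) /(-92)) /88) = 80783341 /560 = 144255.97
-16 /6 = -8 /3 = -2.67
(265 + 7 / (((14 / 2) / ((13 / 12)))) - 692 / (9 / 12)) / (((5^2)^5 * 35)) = -7879 / 4101562500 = -0.00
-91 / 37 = -2.46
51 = 51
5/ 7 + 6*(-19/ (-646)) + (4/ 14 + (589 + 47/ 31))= 311822/ 527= 591.69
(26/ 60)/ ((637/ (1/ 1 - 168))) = -167/ 1470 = -0.11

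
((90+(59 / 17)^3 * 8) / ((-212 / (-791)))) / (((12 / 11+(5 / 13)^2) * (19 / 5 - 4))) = -3328511615 / 520778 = -6391.42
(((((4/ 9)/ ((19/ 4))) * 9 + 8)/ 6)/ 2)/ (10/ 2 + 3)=7/ 76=0.09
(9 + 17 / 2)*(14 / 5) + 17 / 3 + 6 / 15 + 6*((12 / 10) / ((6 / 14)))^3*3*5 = 152306 / 75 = 2030.75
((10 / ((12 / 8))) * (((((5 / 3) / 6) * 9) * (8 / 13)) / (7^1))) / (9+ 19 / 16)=6400 / 44499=0.14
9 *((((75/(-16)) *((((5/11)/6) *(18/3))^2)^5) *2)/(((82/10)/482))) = -7943115234375/4253737634564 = -1.87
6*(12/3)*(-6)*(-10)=1440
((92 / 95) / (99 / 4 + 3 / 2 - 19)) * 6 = 2208 / 2755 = 0.80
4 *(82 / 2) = 164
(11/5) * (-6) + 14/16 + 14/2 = -5.32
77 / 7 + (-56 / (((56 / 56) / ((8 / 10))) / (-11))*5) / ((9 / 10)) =24739 / 9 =2748.78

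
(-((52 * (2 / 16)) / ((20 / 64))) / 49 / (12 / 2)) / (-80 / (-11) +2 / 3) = -286 / 32095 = -0.01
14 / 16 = 7 / 8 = 0.88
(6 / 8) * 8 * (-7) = -42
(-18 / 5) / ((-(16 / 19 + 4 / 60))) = 1026 / 259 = 3.96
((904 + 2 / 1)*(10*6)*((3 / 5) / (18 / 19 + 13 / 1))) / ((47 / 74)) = 45858096 / 12455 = 3681.90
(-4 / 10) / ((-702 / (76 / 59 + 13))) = 281 / 34515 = 0.01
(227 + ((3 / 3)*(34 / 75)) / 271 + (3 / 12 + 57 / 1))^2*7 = 3738395020744447 / 6609690000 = 565593.09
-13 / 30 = -0.43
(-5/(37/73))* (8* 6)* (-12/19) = 210240/703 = 299.06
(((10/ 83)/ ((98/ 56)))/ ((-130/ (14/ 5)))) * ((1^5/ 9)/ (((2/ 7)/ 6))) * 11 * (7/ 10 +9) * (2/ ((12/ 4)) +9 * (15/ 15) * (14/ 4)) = -2883034/ 242775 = -11.88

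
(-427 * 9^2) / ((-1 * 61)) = 567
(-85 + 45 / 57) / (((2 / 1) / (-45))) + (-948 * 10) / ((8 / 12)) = -234180 / 19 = -12325.26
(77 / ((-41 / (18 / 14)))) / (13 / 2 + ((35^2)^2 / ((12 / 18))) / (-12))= 264 / 20507831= 0.00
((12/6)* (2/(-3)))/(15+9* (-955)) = 1/6435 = 0.00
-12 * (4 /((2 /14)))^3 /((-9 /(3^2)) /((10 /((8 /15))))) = 4939200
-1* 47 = -47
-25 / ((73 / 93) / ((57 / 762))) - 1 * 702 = -13060659 / 18542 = -704.38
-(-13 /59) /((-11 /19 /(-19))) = 7.23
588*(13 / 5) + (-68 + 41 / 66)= 482269 / 330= 1461.42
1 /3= 0.33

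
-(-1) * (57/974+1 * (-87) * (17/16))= -719817/7792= -92.38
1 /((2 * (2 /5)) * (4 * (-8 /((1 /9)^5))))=-5 /7558272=-0.00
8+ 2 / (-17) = 134 / 17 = 7.88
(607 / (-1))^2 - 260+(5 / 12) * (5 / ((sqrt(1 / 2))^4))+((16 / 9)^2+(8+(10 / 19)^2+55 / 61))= 656775961003 / 1783701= 368209.67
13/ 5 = 2.60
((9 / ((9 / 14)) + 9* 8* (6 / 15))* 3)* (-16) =-10272 / 5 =-2054.40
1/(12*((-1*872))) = -1/10464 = -0.00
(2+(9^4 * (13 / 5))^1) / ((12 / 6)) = 85303 / 10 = 8530.30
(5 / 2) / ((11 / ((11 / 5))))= 1 / 2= 0.50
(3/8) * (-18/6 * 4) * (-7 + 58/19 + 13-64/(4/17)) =22482/19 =1183.26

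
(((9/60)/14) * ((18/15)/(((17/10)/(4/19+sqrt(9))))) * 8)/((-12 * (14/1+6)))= -183/226100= -0.00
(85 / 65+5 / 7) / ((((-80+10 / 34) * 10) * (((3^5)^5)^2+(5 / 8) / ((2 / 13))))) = -25024 / 7081632909787510676665284309725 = -0.00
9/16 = 0.56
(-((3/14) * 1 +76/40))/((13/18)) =-1332/455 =-2.93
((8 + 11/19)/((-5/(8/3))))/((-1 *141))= 1304/40185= 0.03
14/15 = 0.93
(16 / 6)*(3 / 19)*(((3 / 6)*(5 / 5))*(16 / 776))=8 / 1843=0.00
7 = 7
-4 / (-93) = 4 / 93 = 0.04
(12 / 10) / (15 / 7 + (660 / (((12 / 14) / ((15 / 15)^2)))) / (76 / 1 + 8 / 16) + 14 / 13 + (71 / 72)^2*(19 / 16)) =769886208 / 9264222085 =0.08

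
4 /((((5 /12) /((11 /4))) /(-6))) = -792 /5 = -158.40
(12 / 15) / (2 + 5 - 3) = 1 / 5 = 0.20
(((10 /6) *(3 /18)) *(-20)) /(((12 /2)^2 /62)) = -775 /81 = -9.57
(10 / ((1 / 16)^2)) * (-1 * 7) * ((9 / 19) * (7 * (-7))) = 7902720 / 19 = 415932.63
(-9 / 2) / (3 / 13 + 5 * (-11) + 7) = 13 / 138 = 0.09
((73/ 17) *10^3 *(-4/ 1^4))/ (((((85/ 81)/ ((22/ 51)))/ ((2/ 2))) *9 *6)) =-642400/ 4913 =-130.76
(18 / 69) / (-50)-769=-442178 / 575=-769.01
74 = 74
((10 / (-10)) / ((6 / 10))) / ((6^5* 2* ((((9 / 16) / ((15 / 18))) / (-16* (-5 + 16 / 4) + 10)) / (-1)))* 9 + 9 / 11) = 3575 / 7792713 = 0.00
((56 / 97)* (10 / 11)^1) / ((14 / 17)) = 680 / 1067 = 0.64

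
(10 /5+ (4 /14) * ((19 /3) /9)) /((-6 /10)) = -2080 /567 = -3.67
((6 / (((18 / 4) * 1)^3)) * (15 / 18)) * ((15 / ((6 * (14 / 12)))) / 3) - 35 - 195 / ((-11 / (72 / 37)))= -964715 / 2076921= -0.46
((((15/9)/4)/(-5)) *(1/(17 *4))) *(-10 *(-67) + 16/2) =-113/136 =-0.83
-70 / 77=-10 / 11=-0.91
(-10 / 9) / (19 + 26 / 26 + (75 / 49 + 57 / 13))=-3185 / 74286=-0.04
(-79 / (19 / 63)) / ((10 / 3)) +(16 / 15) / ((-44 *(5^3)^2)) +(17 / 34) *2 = -7600828277 / 97968750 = -77.58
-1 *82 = -82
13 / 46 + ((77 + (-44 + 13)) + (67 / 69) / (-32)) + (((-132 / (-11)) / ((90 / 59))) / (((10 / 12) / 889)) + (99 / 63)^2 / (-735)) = 372795403959 / 44178400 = 8438.41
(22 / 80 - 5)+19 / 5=-37 / 40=-0.92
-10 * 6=-60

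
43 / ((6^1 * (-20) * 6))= -43 / 720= -0.06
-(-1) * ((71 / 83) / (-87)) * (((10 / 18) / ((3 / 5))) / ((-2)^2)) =-1775 / 779868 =-0.00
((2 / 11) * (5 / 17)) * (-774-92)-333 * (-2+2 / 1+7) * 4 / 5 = -1786888 / 935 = -1911.11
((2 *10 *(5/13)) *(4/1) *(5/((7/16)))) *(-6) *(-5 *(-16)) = -15360000/91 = -168791.21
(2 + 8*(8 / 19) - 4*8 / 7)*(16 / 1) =1696 / 133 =12.75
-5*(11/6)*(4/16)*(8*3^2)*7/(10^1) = -231/2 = -115.50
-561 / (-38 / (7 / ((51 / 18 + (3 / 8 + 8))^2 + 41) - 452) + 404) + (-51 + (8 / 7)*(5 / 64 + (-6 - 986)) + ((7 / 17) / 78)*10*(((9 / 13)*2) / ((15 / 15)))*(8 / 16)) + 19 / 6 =-1031420227399349 / 872008294248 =-1182.81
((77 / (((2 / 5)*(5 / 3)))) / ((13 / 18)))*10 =20790 / 13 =1599.23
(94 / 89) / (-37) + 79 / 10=259207 / 32930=7.87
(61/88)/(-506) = -61/44528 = -0.00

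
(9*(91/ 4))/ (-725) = -819/ 2900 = -0.28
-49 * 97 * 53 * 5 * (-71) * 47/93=45194641.56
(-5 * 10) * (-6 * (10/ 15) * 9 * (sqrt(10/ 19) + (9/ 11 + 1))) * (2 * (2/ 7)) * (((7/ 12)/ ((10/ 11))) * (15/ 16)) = 2475 * sqrt(190)/ 76 + 1125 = 1573.89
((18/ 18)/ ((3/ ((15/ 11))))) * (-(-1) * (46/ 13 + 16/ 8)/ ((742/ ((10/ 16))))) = 225/ 106106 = 0.00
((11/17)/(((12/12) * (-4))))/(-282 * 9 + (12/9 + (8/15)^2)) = 2475/38806648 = 0.00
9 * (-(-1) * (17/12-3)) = -57/4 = -14.25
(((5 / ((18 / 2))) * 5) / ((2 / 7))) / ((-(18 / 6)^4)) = -0.12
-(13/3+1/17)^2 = -50176/2601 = -19.29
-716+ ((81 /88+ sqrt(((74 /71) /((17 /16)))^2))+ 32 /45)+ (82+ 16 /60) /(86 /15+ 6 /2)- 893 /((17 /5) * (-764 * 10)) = -42092877136649 /59796687060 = -703.93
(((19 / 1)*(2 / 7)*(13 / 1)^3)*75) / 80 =626145 / 56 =11181.16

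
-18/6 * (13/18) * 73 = -949/6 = -158.17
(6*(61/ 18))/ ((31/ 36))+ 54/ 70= 26457/ 1085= 24.38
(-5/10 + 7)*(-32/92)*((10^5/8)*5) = -3250000/23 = -141304.35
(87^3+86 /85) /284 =2318.68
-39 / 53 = -0.74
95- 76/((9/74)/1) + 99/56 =-266173/504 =-528.12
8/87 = 0.09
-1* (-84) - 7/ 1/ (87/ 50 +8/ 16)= 647/ 8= 80.88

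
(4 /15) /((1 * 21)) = 4 /315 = 0.01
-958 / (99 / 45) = -4790 / 11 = -435.45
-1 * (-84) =84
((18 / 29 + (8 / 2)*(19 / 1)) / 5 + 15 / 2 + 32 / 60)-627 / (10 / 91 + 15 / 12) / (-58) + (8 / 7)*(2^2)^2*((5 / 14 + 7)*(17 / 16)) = 2476031 / 14210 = 174.25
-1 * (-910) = 910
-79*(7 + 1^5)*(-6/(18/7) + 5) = -5056/3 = -1685.33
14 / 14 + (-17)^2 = 290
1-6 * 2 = -11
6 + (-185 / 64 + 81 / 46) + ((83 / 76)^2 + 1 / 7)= 6.21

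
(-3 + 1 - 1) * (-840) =2520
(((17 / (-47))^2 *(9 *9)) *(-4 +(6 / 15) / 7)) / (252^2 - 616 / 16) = -6460884 / 9813670265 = -0.00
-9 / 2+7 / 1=5 / 2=2.50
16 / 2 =8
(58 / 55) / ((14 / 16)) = 464 / 385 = 1.21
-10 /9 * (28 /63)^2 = -160 /729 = -0.22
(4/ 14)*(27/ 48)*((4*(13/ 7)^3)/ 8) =19773/ 38416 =0.51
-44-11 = -55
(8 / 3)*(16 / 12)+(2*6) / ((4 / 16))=464 / 9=51.56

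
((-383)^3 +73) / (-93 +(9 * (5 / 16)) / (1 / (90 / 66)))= 9887999264 / 15693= 630089.80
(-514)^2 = 264196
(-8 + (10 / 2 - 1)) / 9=-4 / 9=-0.44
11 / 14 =0.79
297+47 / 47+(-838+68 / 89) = -47992 / 89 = -539.24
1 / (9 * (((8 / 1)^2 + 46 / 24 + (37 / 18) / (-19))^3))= 35557056 / 91203997817197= 0.00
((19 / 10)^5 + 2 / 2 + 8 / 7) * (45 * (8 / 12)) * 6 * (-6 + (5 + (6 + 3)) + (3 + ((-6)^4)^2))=284687096809599 / 35000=8133917051.70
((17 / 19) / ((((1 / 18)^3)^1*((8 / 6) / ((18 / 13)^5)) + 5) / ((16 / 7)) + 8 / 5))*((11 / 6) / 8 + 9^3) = 8196798200886720 / 47581681686869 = 172.27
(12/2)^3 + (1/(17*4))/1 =14689/68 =216.01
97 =97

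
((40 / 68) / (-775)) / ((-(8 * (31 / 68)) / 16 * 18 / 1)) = 0.00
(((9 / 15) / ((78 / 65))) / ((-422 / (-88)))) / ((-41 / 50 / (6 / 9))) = -2200 / 25953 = -0.08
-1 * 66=-66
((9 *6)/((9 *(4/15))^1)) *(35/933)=525/622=0.84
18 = 18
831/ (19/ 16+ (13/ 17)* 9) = 226032/ 2195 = 102.98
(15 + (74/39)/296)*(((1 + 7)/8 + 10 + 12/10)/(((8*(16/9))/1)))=428403/33280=12.87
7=7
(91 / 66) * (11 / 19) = 91 / 114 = 0.80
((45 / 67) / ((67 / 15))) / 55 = 135 / 49379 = 0.00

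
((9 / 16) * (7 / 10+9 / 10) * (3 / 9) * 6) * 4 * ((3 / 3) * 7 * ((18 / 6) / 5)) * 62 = 46872 / 25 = 1874.88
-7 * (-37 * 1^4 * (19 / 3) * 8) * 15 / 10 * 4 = 78736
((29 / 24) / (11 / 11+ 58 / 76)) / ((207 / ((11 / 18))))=6061 / 2995704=0.00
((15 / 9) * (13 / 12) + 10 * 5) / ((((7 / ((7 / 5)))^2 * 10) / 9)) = 373 / 200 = 1.86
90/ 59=1.53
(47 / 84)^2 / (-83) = -2209 / 585648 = -0.00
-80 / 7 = -11.43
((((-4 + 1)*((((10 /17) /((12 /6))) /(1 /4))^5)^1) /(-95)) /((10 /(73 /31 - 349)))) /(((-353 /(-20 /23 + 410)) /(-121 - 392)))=-524205354240000 /357362388473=-1466.87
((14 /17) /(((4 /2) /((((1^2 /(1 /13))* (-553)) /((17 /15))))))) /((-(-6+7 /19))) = -14342055 /30923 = -463.80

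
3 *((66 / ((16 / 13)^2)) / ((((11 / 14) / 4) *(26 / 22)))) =563.06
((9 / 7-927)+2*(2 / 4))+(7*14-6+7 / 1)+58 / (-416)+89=-1072859 / 1456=-736.85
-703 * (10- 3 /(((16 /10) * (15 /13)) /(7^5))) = 153542933 /8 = 19192866.62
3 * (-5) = -15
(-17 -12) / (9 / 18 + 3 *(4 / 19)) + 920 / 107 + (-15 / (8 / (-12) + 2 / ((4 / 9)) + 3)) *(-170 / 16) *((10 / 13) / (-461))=-38593186929 / 2261051026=-17.07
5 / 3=1.67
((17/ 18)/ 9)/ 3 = 17/ 486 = 0.03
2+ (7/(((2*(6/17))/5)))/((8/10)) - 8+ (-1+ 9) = 3071/48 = 63.98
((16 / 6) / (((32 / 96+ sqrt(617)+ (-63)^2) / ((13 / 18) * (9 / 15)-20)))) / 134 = -13979992 / 142503885555+ 1174 * sqrt(617) / 47501295185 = -0.00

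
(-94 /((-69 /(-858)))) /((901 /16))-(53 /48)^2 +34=12.02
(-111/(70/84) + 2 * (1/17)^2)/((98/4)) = -384928/70805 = -5.44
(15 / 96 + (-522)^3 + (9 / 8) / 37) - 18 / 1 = -142236665.81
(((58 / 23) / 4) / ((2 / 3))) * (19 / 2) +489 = 91629 / 184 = 497.98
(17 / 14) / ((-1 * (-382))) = 17 / 5348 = 0.00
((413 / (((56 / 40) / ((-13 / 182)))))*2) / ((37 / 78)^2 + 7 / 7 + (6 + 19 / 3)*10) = -0.34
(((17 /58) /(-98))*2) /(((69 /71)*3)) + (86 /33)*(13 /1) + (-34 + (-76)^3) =-438976.12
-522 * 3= -1566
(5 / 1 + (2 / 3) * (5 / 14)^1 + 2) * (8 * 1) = 1216 / 21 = 57.90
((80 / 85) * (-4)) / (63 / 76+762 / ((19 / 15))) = -4864 / 778311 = -0.01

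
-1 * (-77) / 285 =77 / 285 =0.27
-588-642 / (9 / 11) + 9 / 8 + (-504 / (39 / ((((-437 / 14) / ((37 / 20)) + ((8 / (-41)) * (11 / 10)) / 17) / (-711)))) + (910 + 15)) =-1420190375399 / 3178236360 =-446.85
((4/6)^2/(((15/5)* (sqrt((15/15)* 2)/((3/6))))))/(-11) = -sqrt(2)/297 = -0.00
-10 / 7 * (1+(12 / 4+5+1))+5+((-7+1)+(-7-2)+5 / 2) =-305 / 14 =-21.79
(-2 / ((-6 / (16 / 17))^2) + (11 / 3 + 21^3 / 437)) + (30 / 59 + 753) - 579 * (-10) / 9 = 95338198885 / 67061583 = 1421.65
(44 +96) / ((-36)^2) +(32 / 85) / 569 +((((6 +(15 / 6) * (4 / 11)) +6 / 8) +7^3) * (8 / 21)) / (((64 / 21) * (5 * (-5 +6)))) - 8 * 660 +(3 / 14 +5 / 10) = -5270.41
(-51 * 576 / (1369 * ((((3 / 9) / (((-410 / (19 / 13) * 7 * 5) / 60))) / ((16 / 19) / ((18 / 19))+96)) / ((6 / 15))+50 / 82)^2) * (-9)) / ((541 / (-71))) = -68.18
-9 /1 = -9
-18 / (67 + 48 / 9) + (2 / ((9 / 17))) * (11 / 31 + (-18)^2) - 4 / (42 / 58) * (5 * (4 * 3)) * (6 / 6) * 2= 1098044 / 1953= 562.23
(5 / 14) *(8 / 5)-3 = -17 / 7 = -2.43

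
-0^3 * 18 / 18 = 0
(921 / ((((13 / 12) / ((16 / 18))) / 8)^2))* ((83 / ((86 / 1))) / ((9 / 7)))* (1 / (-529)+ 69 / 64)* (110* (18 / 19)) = 732065199810560 / 219121851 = 3340904.60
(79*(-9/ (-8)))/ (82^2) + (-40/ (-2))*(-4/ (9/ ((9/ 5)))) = -859961/ 53792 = -15.99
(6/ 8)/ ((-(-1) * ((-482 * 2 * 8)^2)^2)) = 3/ 14149075855212544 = 0.00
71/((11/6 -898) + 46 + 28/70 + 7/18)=-3195/38222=-0.08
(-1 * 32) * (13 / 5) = -416 / 5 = -83.20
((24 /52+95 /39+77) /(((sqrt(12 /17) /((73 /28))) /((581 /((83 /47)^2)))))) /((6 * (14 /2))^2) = 125619203 * sqrt(51) /34260408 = 26.18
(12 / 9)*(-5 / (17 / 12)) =-80 / 17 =-4.71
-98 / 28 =-7 / 2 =-3.50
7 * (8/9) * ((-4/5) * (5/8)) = -28/9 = -3.11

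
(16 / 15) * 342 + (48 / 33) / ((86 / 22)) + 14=81522 / 215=379.17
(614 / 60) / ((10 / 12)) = 307 / 25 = 12.28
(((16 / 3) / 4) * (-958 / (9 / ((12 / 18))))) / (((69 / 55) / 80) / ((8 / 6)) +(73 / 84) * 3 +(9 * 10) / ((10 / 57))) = -944204800 / 5145464169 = -0.18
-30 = -30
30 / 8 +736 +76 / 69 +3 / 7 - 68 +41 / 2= 1340383 / 1932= 693.78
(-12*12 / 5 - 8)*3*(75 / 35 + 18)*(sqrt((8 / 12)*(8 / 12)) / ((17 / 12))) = -622656 / 595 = -1046.48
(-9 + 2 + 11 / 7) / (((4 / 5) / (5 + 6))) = -74.64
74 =74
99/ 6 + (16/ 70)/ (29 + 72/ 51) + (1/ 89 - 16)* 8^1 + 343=745954393/ 3220910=231.60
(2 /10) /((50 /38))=19 /125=0.15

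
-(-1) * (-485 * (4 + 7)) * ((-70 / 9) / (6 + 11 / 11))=53350 / 9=5927.78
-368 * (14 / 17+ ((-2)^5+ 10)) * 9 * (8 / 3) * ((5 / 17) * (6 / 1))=95385600 / 289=330053.98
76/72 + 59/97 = 2905/1746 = 1.66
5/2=2.50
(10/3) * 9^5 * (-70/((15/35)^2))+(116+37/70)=-5250978843/70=-75013983.47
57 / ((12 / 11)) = 209 / 4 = 52.25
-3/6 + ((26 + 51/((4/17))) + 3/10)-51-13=3571/20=178.55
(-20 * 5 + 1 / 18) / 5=-1799 / 90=-19.99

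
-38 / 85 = -0.45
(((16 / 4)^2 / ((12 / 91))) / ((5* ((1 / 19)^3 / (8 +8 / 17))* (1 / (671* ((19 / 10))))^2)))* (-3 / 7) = -2086982894616048 / 2125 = -982109597466.38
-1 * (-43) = 43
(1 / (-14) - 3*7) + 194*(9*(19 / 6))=77111 / 14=5507.93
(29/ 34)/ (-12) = -29/ 408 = -0.07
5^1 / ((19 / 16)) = 80 / 19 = 4.21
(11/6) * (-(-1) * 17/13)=187/78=2.40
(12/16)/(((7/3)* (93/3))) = 9/868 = 0.01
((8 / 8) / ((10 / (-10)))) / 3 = -1 / 3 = -0.33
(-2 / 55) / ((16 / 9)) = -9 / 440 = -0.02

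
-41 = -41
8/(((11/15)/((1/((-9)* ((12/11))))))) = -10/9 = -1.11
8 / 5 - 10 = -42 / 5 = -8.40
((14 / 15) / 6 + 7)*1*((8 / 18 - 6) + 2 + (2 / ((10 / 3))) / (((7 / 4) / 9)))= -6808 / 2025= -3.36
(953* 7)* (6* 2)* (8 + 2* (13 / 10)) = 4242756 / 5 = 848551.20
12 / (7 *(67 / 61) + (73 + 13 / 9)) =6588 / 45091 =0.15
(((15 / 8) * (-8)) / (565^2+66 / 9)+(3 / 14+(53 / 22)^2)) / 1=19526331673 / 3244677436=6.02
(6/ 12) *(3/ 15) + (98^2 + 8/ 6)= 288163/ 30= 9605.43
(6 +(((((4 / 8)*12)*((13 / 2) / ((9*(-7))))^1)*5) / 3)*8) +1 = -79 / 63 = -1.25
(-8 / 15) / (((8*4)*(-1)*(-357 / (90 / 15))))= -1 / 3570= -0.00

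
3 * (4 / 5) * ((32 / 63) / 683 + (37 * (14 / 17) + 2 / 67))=5979455632 / 81683385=73.20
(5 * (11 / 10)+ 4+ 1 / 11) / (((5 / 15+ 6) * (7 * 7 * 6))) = 211 / 40964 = 0.01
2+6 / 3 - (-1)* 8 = 12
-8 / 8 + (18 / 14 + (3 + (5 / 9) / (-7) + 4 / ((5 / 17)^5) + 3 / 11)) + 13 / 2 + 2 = 7923571583 / 4331250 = 1829.40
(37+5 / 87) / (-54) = -1612 / 2349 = -0.69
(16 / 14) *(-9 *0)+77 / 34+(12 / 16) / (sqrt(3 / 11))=sqrt(33) / 4+77 / 34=3.70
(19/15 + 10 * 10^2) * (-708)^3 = -1776722227776/5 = -355344445555.20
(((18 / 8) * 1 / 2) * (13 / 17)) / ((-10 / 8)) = -117 / 170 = -0.69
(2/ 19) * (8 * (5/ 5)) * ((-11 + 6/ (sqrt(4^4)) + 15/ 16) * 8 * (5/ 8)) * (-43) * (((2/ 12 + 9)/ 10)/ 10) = 73315/ 456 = 160.78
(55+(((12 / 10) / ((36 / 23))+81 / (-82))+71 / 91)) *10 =6218728 / 11193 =555.59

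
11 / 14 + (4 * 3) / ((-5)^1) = -113 / 70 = -1.61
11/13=0.85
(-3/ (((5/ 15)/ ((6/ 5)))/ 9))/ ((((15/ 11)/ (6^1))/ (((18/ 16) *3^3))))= -649539/ 50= -12990.78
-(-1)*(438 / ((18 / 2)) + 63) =335 / 3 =111.67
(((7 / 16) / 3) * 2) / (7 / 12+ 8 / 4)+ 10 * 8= 4967 / 62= 80.11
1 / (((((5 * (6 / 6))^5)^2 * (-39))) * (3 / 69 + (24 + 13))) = -23 / 324492187500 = -0.00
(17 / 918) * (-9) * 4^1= -2 / 3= -0.67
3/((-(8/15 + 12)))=-45/188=-0.24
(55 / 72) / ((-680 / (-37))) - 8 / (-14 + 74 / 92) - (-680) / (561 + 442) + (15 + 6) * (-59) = -434028700589 / 350680896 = -1237.67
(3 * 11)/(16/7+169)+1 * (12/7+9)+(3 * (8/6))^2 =26.91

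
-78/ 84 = -0.93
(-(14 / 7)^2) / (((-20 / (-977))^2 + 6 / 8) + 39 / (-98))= -748350736 / 65940901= -11.35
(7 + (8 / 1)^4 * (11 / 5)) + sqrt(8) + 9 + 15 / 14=2 * sqrt(2) + 631979 / 70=9031.10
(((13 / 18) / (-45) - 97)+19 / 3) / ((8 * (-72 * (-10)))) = -73453 / 4665600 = -0.02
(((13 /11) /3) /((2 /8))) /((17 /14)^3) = 142688 /162129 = 0.88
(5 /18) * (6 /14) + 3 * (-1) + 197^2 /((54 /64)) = 17385343 /378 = 45992.97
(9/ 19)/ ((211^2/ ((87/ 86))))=783/ 72747314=0.00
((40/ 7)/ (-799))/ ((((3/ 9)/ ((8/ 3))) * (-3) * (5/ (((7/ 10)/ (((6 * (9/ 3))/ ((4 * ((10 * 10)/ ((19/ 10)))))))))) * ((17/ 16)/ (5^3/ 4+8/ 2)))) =51200/ 49419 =1.04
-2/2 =-1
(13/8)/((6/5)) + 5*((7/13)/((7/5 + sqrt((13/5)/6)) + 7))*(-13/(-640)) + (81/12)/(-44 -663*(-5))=4501448347/3303134304 -35*sqrt(390)/1346432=1.36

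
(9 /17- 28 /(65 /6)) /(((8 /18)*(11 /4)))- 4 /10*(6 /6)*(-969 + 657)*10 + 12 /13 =15160221 /12155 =1247.24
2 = 2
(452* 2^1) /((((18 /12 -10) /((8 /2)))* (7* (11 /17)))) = -7232 /77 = -93.92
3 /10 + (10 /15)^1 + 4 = 149 /30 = 4.97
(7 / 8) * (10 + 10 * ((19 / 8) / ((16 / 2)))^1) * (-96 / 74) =-8715 / 592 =-14.72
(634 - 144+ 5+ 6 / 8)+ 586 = 1081.75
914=914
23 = 23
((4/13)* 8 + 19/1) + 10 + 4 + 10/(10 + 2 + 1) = 471/13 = 36.23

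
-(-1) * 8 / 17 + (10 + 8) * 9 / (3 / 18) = 16532 / 17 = 972.47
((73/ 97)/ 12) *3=73/ 388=0.19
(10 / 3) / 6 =5 / 9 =0.56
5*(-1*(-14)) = 70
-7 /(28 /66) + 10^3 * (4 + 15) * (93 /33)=1177637 /22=53528.95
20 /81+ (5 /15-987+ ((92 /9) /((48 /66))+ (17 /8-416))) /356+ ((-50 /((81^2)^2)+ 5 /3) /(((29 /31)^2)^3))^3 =560818636780692754999364099695966547123957040279986797 /47810597773282012105049344729431741547418474766232608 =11.73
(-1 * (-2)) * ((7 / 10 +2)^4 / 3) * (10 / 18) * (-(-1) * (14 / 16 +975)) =153665181 / 8000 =19208.15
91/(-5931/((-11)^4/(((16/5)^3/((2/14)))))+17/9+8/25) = -214124625/213442829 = -1.00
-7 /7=-1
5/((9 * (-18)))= -5/162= -0.03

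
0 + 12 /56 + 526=7367 /14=526.21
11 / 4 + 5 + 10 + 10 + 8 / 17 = 1919 / 68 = 28.22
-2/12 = -1/6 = -0.17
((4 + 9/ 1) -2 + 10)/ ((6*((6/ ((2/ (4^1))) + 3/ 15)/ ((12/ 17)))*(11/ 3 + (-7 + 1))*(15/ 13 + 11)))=-585/ 81923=-0.01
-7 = -7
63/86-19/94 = 1072/2021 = 0.53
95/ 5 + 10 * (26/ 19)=32.68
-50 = -50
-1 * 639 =-639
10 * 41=410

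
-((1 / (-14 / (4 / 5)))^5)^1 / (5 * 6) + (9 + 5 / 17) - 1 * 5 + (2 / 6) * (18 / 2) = 97690687772 / 13393078125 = 7.29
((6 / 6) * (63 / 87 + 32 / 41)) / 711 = 1789 / 845379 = 0.00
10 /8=5 /4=1.25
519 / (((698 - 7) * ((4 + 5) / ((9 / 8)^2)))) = 4671 / 44224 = 0.11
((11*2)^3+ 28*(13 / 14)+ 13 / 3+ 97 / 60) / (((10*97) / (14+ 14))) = 1495193 / 4850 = 308.29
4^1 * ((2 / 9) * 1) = 8 / 9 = 0.89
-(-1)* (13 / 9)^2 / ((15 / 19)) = 3211 / 1215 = 2.64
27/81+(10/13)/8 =67/156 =0.43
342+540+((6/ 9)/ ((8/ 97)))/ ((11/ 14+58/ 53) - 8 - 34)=157501561/ 178614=881.80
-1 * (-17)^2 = -289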